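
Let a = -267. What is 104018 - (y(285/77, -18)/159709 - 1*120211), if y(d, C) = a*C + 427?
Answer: 35811384128/159709 ≈ 2.2423e+5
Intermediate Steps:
y(d, C) = 427 - 267*C (y(d, C) = -267*C + 427 = 427 - 267*C)
104018 - (y(285/77, -18)/159709 - 1*120211) = 104018 - ((427 - 267*(-18))/159709 - 1*120211) = 104018 - ((427 + 4806)*(1/159709) - 120211) = 104018 - (5233*(1/159709) - 120211) = 104018 - (5233/159709 - 120211) = 104018 - 1*(-19198773366/159709) = 104018 + 19198773366/159709 = 35811384128/159709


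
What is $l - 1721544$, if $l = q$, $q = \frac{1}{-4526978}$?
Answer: $- \frac{7793391814033}{4526978} \approx -1.7215 \cdot 10^{6}$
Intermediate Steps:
$q = - \frac{1}{4526978} \approx -2.209 \cdot 10^{-7}$
$l = - \frac{1}{4526978} \approx -2.209 \cdot 10^{-7}$
$l - 1721544 = - \frac{1}{4526978} - 1721544 = - \frac{7793391814033}{4526978}$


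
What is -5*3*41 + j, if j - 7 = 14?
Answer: -594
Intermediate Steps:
j = 21 (j = 7 + 14 = 21)
-5*3*41 + j = -5*3*41 + 21 = -15*41 + 21 = -615 + 21 = -594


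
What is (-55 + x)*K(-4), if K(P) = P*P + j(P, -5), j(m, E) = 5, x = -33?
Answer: -1848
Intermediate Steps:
K(P) = 5 + P² (K(P) = P*P + 5 = P² + 5 = 5 + P²)
(-55 + x)*K(-4) = (-55 - 33)*(5 + (-4)²) = -88*(5 + 16) = -88*21 = -1848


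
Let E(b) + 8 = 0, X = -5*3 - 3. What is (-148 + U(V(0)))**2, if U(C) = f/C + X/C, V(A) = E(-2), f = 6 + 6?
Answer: 346921/16 ≈ 21683.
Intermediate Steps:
X = -18 (X = -15 - 3 = -18)
E(b) = -8 (E(b) = -8 + 0 = -8)
f = 12
V(A) = -8
U(C) = -6/C (U(C) = 12/C - 18/C = -6/C)
(-148 + U(V(0)))**2 = (-148 - 6/(-8))**2 = (-148 - 6*(-1/8))**2 = (-148 + 3/4)**2 = (-589/4)**2 = 346921/16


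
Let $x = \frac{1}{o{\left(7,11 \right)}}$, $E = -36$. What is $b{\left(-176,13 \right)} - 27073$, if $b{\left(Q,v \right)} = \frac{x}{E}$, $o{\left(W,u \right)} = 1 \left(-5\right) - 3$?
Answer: $- \frac{7797023}{288} \approx -27073.0$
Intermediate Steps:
$o{\left(W,u \right)} = -8$ ($o{\left(W,u \right)} = -5 - 3 = -8$)
$x = - \frac{1}{8}$ ($x = \frac{1}{-8} = - \frac{1}{8} \approx -0.125$)
$b{\left(Q,v \right)} = \frac{1}{288}$ ($b{\left(Q,v \right)} = - \frac{1}{8 \left(-36\right)} = \left(- \frac{1}{8}\right) \left(- \frac{1}{36}\right) = \frac{1}{288}$)
$b{\left(-176,13 \right)} - 27073 = \frac{1}{288} - 27073 = - \frac{7797023}{288}$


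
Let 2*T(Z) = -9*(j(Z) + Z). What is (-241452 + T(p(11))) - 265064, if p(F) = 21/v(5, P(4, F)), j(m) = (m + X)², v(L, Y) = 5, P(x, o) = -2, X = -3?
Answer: -25327069/50 ≈ -5.0654e+5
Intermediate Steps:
j(m) = (-3 + m)² (j(m) = (m - 3)² = (-3 + m)²)
p(F) = 21/5
T(Z) = -9*Z/2 - 9*(-3 + Z)²/2 (T(Z) = (-9*((-3 + Z)² + Z))/2 = (-9*(Z + (-3 + Z)²))/2 = (-9*Z - 9*(-3 + Z)²)/2 = -9*Z/2 - 9*(-3 + Z)²/2)
(-241452 + T(p(11))) - 265064 = (-241452 + (-81/2 - 9*(21/5)²/2 + (45/2)*(21/5))) - 265064 = (-241452 + (-81/2 - 9/2*441/25 + 189/2)) - 265064 = (-241452 + (-81/2 - 3969/50 + 189/2)) - 265064 = (-241452 - 1269/50) - 265064 = -12073869/50 - 265064 = -25327069/50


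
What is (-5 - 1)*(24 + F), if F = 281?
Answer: -1830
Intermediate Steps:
(-5 - 1)*(24 + F) = (-5 - 1)*(24 + 281) = -6*305 = -1830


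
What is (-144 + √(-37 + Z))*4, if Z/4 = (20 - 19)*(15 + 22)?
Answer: -576 + 4*√111 ≈ -533.86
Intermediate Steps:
Z = 148 (Z = 4*((20 - 19)*(15 + 22)) = 4*(1*37) = 4*37 = 148)
(-144 + √(-37 + Z))*4 = (-144 + √(-37 + 148))*4 = (-144 + √111)*4 = -576 + 4*√111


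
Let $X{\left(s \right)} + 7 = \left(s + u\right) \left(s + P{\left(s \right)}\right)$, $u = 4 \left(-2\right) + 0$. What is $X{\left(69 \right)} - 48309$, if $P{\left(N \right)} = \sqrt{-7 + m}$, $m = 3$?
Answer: $-44107 + 122 i \approx -44107.0 + 122.0 i$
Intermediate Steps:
$u = -8$ ($u = -8 + 0 = -8$)
$P{\left(N \right)} = 2 i$ ($P{\left(N \right)} = \sqrt{-7 + 3} = \sqrt{-4} = 2 i$)
$X{\left(s \right)} = -7 + \left(-8 + s\right) \left(s + 2 i\right)$ ($X{\left(s \right)} = -7 + \left(s - 8\right) \left(s + 2 i\right) = -7 + \left(-8 + s\right) \left(s + 2 i\right)$)
$X{\left(69 \right)} - 48309 = \left(-7 + 69^{2} - 16 i + 2 \cdot 69 \left(-4 + i\right)\right) - 48309 = \left(-7 + 4761 - 16 i - \left(552 - 138 i\right)\right) - 48309 = \left(4202 + 122 i\right) - 48309 = -44107 + 122 i$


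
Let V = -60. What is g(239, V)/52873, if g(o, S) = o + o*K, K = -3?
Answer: -478/52873 ≈ -0.0090405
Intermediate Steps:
g(o, S) = -2*o (g(o, S) = o + o*(-3) = o - 3*o = -2*o)
g(239, V)/52873 = -2*239/52873 = -478*1/52873 = -478/52873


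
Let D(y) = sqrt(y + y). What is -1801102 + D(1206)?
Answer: -1801102 + 6*sqrt(67) ≈ -1.8011e+6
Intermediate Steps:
D(y) = sqrt(2)*sqrt(y) (D(y) = sqrt(2*y) = sqrt(2)*sqrt(y))
-1801102 + D(1206) = -1801102 + sqrt(2)*sqrt(1206) = -1801102 + sqrt(2)*(3*sqrt(134)) = -1801102 + 6*sqrt(67)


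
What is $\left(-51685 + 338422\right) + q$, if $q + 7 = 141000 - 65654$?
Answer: $362076$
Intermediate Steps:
$q = 75339$ ($q = -7 + \left(141000 - 65654\right) = -7 + 75346 = 75339$)
$\left(-51685 + 338422\right) + q = \left(-51685 + 338422\right) + 75339 = 286737 + 75339 = 362076$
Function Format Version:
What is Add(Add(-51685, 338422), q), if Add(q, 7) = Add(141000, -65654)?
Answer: 362076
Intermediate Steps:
q = 75339 (q = Add(-7, Add(141000, -65654)) = Add(-7, 75346) = 75339)
Add(Add(-51685, 338422), q) = Add(Add(-51685, 338422), 75339) = Add(286737, 75339) = 362076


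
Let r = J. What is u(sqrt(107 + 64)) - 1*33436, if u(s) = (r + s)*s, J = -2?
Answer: -33265 - 6*sqrt(19) ≈ -33291.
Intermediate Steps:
r = -2
u(s) = s*(-2 + s) (u(s) = (-2 + s)*s = s*(-2 + s))
u(sqrt(107 + 64)) - 1*33436 = sqrt(107 + 64)*(-2 + sqrt(107 + 64)) - 1*33436 = sqrt(171)*(-2 + sqrt(171)) - 33436 = (3*sqrt(19))*(-2 + 3*sqrt(19)) - 33436 = 3*sqrt(19)*(-2 + 3*sqrt(19)) - 33436 = -33436 + 3*sqrt(19)*(-2 + 3*sqrt(19))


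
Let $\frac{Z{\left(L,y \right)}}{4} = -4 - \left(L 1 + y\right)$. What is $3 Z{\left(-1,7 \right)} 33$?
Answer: $-3960$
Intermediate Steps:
$Z{\left(L,y \right)} = -16 - 4 L - 4 y$ ($Z{\left(L,y \right)} = 4 \left(-4 - \left(L 1 + y\right)\right) = 4 \left(-4 - \left(L + y\right)\right) = 4 \left(-4 - L - y\right) = -16 - 4 L - 4 y$)
$3 Z{\left(-1,7 \right)} 33 = 3 \left(-16 - -4 - 28\right) 33 = 3 \left(-16 + 4 - 28\right) 33 = 3 \left(-40\right) 33 = \left(-120\right) 33 = -3960$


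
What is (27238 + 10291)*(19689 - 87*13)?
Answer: 696463182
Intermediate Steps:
(27238 + 10291)*(19689 - 87*13) = 37529*(19689 - 1131) = 37529*18558 = 696463182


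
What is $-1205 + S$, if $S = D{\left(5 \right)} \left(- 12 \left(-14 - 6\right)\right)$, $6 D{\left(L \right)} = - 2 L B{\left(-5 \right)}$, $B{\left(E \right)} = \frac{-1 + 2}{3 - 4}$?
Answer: $-805$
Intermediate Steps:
$B{\left(E \right)} = -1$ ($B{\left(E \right)} = 1 \frac{1}{-1} = 1 \left(-1\right) = -1$)
$D{\left(L \right)} = \frac{L}{3}$ ($D{\left(L \right)} = \frac{- 2 L \left(-1\right)}{6} = \frac{2 L}{6} = \frac{L}{3}$)
$S = 400$ ($S = \frac{1}{3} \cdot 5 \left(- 12 \left(-14 - 6\right)\right) = \frac{5 \left(\left(-12\right) \left(-20\right)\right)}{3} = \frac{5}{3} \cdot 240 = 400$)
$-1205 + S = -1205 + 400 = -805$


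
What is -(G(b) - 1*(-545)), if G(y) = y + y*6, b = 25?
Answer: -720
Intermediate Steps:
G(y) = 7*y (G(y) = y + 6*y = 7*y)
-(G(b) - 1*(-545)) = -(7*25 - 1*(-545)) = -(175 + 545) = -1*720 = -720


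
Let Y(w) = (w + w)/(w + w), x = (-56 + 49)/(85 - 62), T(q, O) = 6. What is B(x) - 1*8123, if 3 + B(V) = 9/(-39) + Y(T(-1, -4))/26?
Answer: -211281/26 ≈ -8126.2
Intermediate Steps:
x = -7/23 ≈ -0.30435
Y(w) = 1 (Y(w) = (2*w)/((2*w)) = (2*w)*(1/(2*w)) = 1)
B(V) = -83/26 (B(V) = -3 + (9/(-39) + 1/26) = -3 + (9*(-1/39) + 1*(1/26)) = -3 + (-3/13 + 1/26) = -3 - 5/26 = -83/26)
B(x) - 1*8123 = -83/26 - 1*8123 = -83/26 - 8123 = -211281/26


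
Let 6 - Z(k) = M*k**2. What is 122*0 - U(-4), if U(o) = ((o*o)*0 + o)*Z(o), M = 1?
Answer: -40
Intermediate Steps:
Z(k) = 6 - k**2
U(o) = o*(6 - o**2) (U(o) = ((o*o)*0 + o)*(6 - o**2) = (o**2*0 + o)*(6 - o**2) = (0 + o)*(6 - o**2) = o*(6 - o**2))
122*0 - U(-4) = 122*0 - (-4)*(6 - 1*(-4)**2) = 0 - (-4)*(6 - 1*16) = 0 - (-4)*(6 - 16) = 0 - (-4)*(-10) = 0 - 1*40 = 0 - 40 = -40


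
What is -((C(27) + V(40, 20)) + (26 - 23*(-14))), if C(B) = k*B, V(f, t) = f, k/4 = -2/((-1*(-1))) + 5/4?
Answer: -307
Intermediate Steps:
k = -3 (k = 4*(-2/((-1*(-1))) + 5/4) = 4*(-2/1 + 5*(1/4)) = 4*(-2*1 + 5/4) = 4*(-2 + 5/4) = 4*(-3/4) = -3)
C(B) = -3*B
-((C(27) + V(40, 20)) + (26 - 23*(-14))) = -((-3*27 + 40) + (26 - 23*(-14))) = -((-81 + 40) + (26 + 322)) = -(-41 + 348) = -1*307 = -307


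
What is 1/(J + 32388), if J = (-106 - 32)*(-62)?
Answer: 1/40944 ≈ 2.4424e-5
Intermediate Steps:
J = 8556 (J = -138*(-62) = 8556)
1/(J + 32388) = 1/(8556 + 32388) = 1/40944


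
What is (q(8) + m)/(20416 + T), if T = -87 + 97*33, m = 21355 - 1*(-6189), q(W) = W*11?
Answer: 13816/11765 ≈ 1.1743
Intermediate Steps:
q(W) = 11*W
m = 27544 (m = 21355 + 6189 = 27544)
T = 3114 (T = -87 + 3201 = 3114)
(q(8) + m)/(20416 + T) = (11*8 + 27544)/(20416 + 3114) = (88 + 27544)/23530 = 27632*(1/23530) = 13816/11765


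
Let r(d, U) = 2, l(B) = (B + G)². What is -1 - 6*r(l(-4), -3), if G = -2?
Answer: -13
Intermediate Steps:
l(B) = (-2 + B)² (l(B) = (B - 2)² = (-2 + B)²)
-1 - 6*r(l(-4), -3) = -1 - 6*2 = -1 - 12 = -13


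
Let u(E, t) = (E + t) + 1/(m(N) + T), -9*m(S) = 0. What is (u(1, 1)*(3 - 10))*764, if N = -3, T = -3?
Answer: -26740/3 ≈ -8913.3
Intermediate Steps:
m(S) = 0 (m(S) = -⅑*0 = 0)
u(E, t) = -⅓ + E + t (u(E, t) = (E + t) + 1/(0 - 3) = (E + t) + 1/(-3) = (E + t) - ⅓ = -⅓ + E + t)
(u(1, 1)*(3 - 10))*764 = ((-⅓ + 1 + 1)*(3 - 10))*764 = ((5/3)*(-7))*764 = -35/3*764 = -26740/3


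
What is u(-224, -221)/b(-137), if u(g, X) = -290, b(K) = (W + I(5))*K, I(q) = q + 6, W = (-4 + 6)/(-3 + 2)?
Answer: 290/1233 ≈ 0.23520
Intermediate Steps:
W = -2 (W = 2/(-1) = 2*(-1) = -2)
I(q) = 6 + q
b(K) = 9*K (b(K) = (-2 + (6 + 5))*K = (-2 + 11)*K = 9*K)
u(-224, -221)/b(-137) = -290/(9*(-137)) = -290/(-1233) = -290*(-1/1233) = 290/1233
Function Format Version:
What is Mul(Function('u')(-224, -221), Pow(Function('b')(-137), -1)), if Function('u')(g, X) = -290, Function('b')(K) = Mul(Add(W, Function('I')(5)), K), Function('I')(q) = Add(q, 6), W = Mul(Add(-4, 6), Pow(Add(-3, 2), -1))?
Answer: Rational(290, 1233) ≈ 0.23520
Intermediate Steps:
W = -2 (W = Mul(2, Pow(-1, -1)) = Mul(2, -1) = -2)
Function('I')(q) = Add(6, q)
Function('b')(K) = Mul(9, K) (Function('b')(K) = Mul(Add(-2, Add(6, 5)), K) = Mul(Add(-2, 11), K) = Mul(9, K))
Mul(Function('u')(-224, -221), Pow(Function('b')(-137), -1)) = Mul(-290, Pow(Mul(9, -137), -1)) = Mul(-290, Pow(-1233, -1)) = Mul(-290, Rational(-1, 1233)) = Rational(290, 1233)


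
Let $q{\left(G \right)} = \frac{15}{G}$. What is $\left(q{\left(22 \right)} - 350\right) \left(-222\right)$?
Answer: $\frac{853035}{11} \approx 77549.0$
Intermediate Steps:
$\left(q{\left(22 \right)} - 350\right) \left(-222\right) = \left(\frac{15}{22} - 350\right) \left(-222\right) = \left(- \frac{7685}{22}\right) \left(-222\right) = \frac{853035}{11}$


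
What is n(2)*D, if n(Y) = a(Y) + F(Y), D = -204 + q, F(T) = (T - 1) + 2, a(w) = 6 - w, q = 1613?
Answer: 9863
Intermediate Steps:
F(T) = 1 + T (F(T) = (-1 + T) + 2 = 1 + T)
D = 1409 (D = -204 + 1613 = 1409)
n(Y) = 7 (n(Y) = (6 - Y) + (1 + Y) = 7)
n(2)*D = 7*1409 = 9863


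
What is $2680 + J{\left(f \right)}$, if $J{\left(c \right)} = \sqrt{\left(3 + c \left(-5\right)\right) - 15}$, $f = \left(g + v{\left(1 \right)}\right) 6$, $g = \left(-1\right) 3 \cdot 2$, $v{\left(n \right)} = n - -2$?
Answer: $2680 + \sqrt{78} \approx 2688.8$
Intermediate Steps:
$v{\left(n \right)} = 2 + n$ ($v{\left(n \right)} = n + 2 = 2 + n$)
$g = -6$ ($g = \left(-3\right) 2 = -6$)
$f = -18$ ($f = \left(-6 + \left(2 + 1\right)\right) 6 = \left(-6 + 3\right) 6 = \left(-3\right) 6 = -18$)
$J{\left(c \right)} = \sqrt{-12 - 5 c}$ ($J{\left(c \right)} = \sqrt{\left(3 - 5 c\right) - 15} = \sqrt{-12 - 5 c}$)
$2680 + J{\left(f \right)} = 2680 + \sqrt{-12 - -90} = 2680 + \sqrt{-12 + 90} = 2680 + \sqrt{78}$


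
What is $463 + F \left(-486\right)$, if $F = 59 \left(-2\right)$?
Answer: $57811$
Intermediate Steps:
$F = -118$
$463 + F \left(-486\right) = 463 - -57348 = 463 + 57348 = 57811$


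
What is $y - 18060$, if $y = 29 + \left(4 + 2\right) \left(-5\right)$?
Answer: $-18061$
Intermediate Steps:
$y = -1$ ($y = 29 + 6 \left(-5\right) = 29 - 30 = -1$)
$y - 18060 = -1 - 18060 = -18061$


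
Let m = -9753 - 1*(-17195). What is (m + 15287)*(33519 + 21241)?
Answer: 1244640040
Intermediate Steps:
m = 7442 (m = -9753 + 17195 = 7442)
(m + 15287)*(33519 + 21241) = (7442 + 15287)*(33519 + 21241) = 22729*54760 = 1244640040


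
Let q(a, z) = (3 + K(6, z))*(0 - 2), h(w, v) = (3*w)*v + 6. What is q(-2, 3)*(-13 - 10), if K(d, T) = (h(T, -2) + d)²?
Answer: 1794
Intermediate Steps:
h(w, v) = 6 + 3*v*w (h(w, v) = 3*v*w + 6 = 6 + 3*v*w)
K(d, T) = (6 + d - 6*T)² (K(d, T) = ((6 + 3*(-2)*T) + d)² = ((6 - 6*T) + d)² = (6 + d - 6*T)²)
q(a, z) = -6 - 2*(12 - 6*z)² (q(a, z) = (3 + (6 + 6 - 6*z)²)*(0 - 2) = (3 + (12 - 6*z)²)*(-2) = -6 - 2*(12 - 6*z)²)
q(-2, 3)*(-13 - 10) = (-294 - 72*3² + 288*3)*(-13 - 10) = (-294 - 72*9 + 864)*(-23) = (-294 - 648 + 864)*(-23) = -78*(-23) = 1794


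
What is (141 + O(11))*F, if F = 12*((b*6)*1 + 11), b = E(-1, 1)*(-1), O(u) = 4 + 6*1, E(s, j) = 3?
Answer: -12684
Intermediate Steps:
O(u) = 10 (O(u) = 4 + 6 = 10)
b = -3 (b = 3*(-1) = -3)
F = -84 (F = 12*(-3*6*1 + 11) = 12*(-18*1 + 11) = 12*(-18 + 11) = 12*(-7) = -84)
(141 + O(11))*F = (141 + 10)*(-84) = 151*(-84) = -12684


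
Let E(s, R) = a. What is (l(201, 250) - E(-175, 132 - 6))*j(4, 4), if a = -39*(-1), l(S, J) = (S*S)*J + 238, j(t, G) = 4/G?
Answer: 10100449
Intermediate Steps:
l(S, J) = 238 + J*S**2 (l(S, J) = S**2*J + 238 = J*S**2 + 238 = 238 + J*S**2)
a = 39
E(s, R) = 39
(l(201, 250) - E(-175, 132 - 6))*j(4, 4) = ((238 + 250*201**2) - 1*39)*(4/4) = ((238 + 250*40401) - 39)*(4*(1/4)) = ((238 + 10100250) - 39)*1 = (10100488 - 39)*1 = 10100449*1 = 10100449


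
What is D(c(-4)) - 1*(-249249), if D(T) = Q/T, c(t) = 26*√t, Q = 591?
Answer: 249249 - 591*I/52 ≈ 2.4925e+5 - 11.365*I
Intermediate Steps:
D(T) = 591/T
D(c(-4)) - 1*(-249249) = 591/((26*√(-4))) - 1*(-249249) = 591/((26*(2*I))) + 249249 = 591/((52*I)) + 249249 = 591*(-I/52) + 249249 = -591*I/52 + 249249 = 249249 - 591*I/52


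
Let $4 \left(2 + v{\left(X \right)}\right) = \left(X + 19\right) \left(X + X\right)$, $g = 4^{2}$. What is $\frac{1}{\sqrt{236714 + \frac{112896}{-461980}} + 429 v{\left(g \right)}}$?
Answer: $\frac{6887082345}{821353545001787} - \frac{\sqrt{3157547280016970}}{1642707090003574} \approx 8.3508 \cdot 10^{-6}$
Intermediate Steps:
$g = 16$
$v{\left(X \right)} = -2 + \frac{X \left(19 + X\right)}{2}$ ($v{\left(X \right)} = -2 + \frac{\left(X + 19\right) \left(X + X\right)}{4} = -2 + \frac{\left(19 + X\right) 2 X}{4} = -2 + \frac{2 X \left(19 + X\right)}{4} = -2 + \frac{X \left(19 + X\right)}{2}$)
$\frac{1}{\sqrt{236714 + \frac{112896}{-461980}} + 429 v{\left(g \right)}} = \frac{1}{\sqrt{236714 + \frac{112896}{-461980}} + 429 \left(-2 + \frac{16^{2}}{2} + \frac{19}{2} \cdot 16\right)} = \frac{1}{\sqrt{236714 + 112896 \left(- \frac{1}{461980}\right)} + 429 \left(-2 + \frac{1}{2} \cdot 256 + 152\right)} = \frac{1}{\sqrt{236714 - \frac{28224}{115495}} + 429 \left(-2 + 128 + 152\right)} = \frac{1}{\sqrt{\frac{27339255206}{115495}} + 429 \cdot 278} = \frac{1}{\frac{\sqrt{3157547280016970}}{115495} + 119262} = \frac{1}{119262 + \frac{\sqrt{3157547280016970}}{115495}}$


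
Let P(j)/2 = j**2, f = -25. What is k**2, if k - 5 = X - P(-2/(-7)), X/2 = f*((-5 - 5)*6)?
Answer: 21678734169/2401 ≈ 9.0290e+6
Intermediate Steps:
X = 3000 (X = 2*(-25*(-5 - 5)*6) = 2*(-(-250)*6) = 2*(-25*(-60)) = 2*1500 = 3000)
P(j) = 2*j**2
k = 147237/49 (k = 5 + (3000 - 2*(-2/(-7))**2) = 5 + (3000 - 2*(-2*(-1/7))**2) = 5 + (3000 - 2*(2/7)**2) = 5 + (3000 - 2*4/49) = 5 + (3000 - 1*8/49) = 5 + (3000 - 8/49) = 5 + 146992/49 = 147237/49 ≈ 3004.8)
k**2 = (147237/49)**2 = 21678734169/2401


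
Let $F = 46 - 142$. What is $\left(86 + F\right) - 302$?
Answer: $-312$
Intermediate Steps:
$F = -96$ ($F = 46 - 142 = -96$)
$\left(86 + F\right) - 302 = \left(86 - 96\right) - 302 = -10 - 302 = -312$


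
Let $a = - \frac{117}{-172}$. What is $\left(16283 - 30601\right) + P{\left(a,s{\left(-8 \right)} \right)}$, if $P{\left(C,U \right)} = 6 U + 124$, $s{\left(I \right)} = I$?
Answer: $-14242$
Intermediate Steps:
$a = \frac{117}{172}$ ($a = \left(-117\right) \left(- \frac{1}{172}\right) = \frac{117}{172} \approx 0.68023$)
$P{\left(C,U \right)} = 124 + 6 U$
$\left(16283 - 30601\right) + P{\left(a,s{\left(-8 \right)} \right)} = \left(16283 - 30601\right) + \left(124 + 6 \left(-8\right)\right) = -14318 + \left(124 - 48\right) = -14318 + 76 = -14242$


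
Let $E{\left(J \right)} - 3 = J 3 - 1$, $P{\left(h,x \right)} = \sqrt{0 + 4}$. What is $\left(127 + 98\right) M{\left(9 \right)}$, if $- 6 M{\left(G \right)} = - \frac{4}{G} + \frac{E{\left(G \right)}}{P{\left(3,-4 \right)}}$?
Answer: $- \frac{6325}{12} \approx -527.08$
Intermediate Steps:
$P{\left(h,x \right)} = 2$ ($P{\left(h,x \right)} = \sqrt{4} = 2$)
$E{\left(J \right)} = 2 + 3 J$ ($E{\left(J \right)} = 3 + \left(J 3 - 1\right) = 3 + \left(3 J - 1\right) = 3 + \left(-1 + 3 J\right) = 2 + 3 J$)
$M{\left(G \right)} = - \frac{1}{6} - \frac{G}{4} + \frac{2}{3 G}$ ($M{\left(G \right)} = - \frac{- \frac{4}{G} + \frac{2 + 3 G}{2}}{6} = - \frac{- \frac{4}{G} + \left(2 + 3 G\right) \frac{1}{2}}{6} = - \frac{- \frac{4}{G} + \left(1 + \frac{3 G}{2}\right)}{6} = - \frac{1 - \frac{4}{G} + \frac{3 G}{2}}{6} = - \frac{1}{6} - \frac{G}{4} + \frac{2}{3 G}$)
$\left(127 + 98\right) M{\left(9 \right)} = \left(127 + 98\right) \frac{8 - 9 \left(2 + 3 \cdot 9\right)}{12 \cdot 9} = 225 \cdot \frac{1}{12} \cdot \frac{1}{9} \left(8 - 9 \left(2 + 27\right)\right) = 225 \cdot \frac{1}{12} \cdot \frac{1}{9} \left(8 - 9 \cdot 29\right) = 225 \cdot \frac{1}{12} \cdot \frac{1}{9} \left(8 - 261\right) = 225 \cdot \frac{1}{12} \cdot \frac{1}{9} \left(-253\right) = 225 \left(- \frac{253}{108}\right) = - \frac{6325}{12}$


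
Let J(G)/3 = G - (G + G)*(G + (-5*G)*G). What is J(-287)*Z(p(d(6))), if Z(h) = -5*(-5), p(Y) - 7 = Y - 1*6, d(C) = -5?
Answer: -17742304125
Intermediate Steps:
p(Y) = 1 + Y (p(Y) = 7 + (Y - 1*6) = 7 + (Y - 6) = 7 + (-6 + Y) = 1 + Y)
Z(h) = 25
J(G) = 3*G - 6*G*(G - 5*G²) (J(G) = 3*(G - (G + G)*(G + (-5*G)*G)) = 3*(G - 2*G*(G - 5*G²)) = 3*G - 6*G*(G - 5*G²))
J(-287)*Z(p(d(6))) = (3*(-287)*(1 - 2*(-287) + 10*(-287)²))*25 = (3*(-287)*(1 + 574 + 10*82369))*25 = (3*(-287)*(1 + 574 + 823690))*25 = (3*(-287)*824265)*25 = -709692165*25 = -17742304125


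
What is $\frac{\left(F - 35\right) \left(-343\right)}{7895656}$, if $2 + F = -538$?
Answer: $\frac{197225}{7895656} \approx 0.024979$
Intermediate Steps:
$F = -540$ ($F = -2 - 538 = -540$)
$\frac{\left(F - 35\right) \left(-343\right)}{7895656} = \frac{\left(-540 - 35\right) \left(-343\right)}{7895656} = \left(-575\right) \left(-343\right) \frac{1}{7895656} = 197225 \cdot \frac{1}{7895656} = \frac{197225}{7895656}$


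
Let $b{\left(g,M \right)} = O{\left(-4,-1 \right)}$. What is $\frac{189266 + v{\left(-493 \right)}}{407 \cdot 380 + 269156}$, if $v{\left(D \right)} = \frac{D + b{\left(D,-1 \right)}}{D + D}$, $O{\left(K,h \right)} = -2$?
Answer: $\frac{186616771}{417882576} \approx 0.44658$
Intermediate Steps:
$b{\left(g,M \right)} = -2$
$v{\left(D \right)} = \frac{-2 + D}{2 D}$ ($v{\left(D \right)} = \frac{D - 2}{D + D} = \frac{-2 + D}{2 D}$)
$\frac{189266 + v{\left(-493 \right)}}{407 \cdot 380 + 269156} = \frac{189266 + \frac{-2 - 493}{2 \left(-493\right)}}{407 \cdot 380 + 269156} = \frac{189266 + \frac{1}{2} \left(- \frac{1}{493}\right) \left(-495\right)}{154660 + 269156} = \frac{189266 + \frac{495}{986}}{423816} = \frac{186616771}{986} \cdot \frac{1}{423816} = \frac{186616771}{417882576}$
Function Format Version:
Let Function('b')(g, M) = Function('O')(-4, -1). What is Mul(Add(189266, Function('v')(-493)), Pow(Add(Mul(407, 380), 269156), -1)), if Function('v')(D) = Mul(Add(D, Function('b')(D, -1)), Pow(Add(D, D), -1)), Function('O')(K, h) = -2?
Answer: Rational(186616771, 417882576) ≈ 0.44658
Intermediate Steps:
Function('b')(g, M) = -2
Function('v')(D) = Mul(Rational(1, 2), Pow(D, -1), Add(-2, D)) (Function('v')(D) = Mul(Add(D, -2), Pow(Add(D, D), -1)) = Mul(Add(-2, D), Pow(Mul(2, D), -1)) = Mul(Add(-2, D), Mul(Rational(1, 2), Pow(D, -1))) = Mul(Rational(1, 2), Pow(D, -1), Add(-2, D)))
Mul(Add(189266, Function('v')(-493)), Pow(Add(Mul(407, 380), 269156), -1)) = Mul(Add(189266, Mul(Rational(1, 2), Pow(-493, -1), Add(-2, -493))), Pow(Add(Mul(407, 380), 269156), -1)) = Mul(Add(189266, Mul(Rational(1, 2), Rational(-1, 493), -495)), Pow(Add(154660, 269156), -1)) = Mul(Add(189266, Rational(495, 986)), Pow(423816, -1)) = Mul(Rational(186616771, 986), Rational(1, 423816)) = Rational(186616771, 417882576)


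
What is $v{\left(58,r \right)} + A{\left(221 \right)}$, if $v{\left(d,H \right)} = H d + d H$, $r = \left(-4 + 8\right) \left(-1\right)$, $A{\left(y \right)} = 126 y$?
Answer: $27382$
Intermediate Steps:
$r = -4$ ($r = 4 \left(-1\right) = -4$)
$v{\left(d,H \right)} = 2 H d$ ($v{\left(d,H \right)} = H d + H d = 2 H d$)
$v{\left(58,r \right)} + A{\left(221 \right)} = 2 \left(-4\right) 58 + 126 \cdot 221 = -464 + 27846 = 27382$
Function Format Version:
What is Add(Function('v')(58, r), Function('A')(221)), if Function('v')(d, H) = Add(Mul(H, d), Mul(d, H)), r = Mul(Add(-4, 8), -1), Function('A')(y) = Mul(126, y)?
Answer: 27382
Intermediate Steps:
r = -4 (r = Mul(4, -1) = -4)
Function('v')(d, H) = Mul(2, H, d) (Function('v')(d, H) = Add(Mul(H, d), Mul(H, d)) = Mul(2, H, d))
Add(Function('v')(58, r), Function('A')(221)) = Add(Mul(2, -4, 58), Mul(126, 221)) = Add(-464, 27846) = 27382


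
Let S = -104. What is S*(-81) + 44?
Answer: 8468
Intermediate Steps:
S*(-81) + 44 = -104*(-81) + 44 = 8424 + 44 = 8468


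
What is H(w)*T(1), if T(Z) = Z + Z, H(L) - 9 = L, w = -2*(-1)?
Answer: 22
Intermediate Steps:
w = 2
H(L) = 9 + L
T(Z) = 2*Z
H(w)*T(1) = (9 + 2)*(2*1) = 11*2 = 22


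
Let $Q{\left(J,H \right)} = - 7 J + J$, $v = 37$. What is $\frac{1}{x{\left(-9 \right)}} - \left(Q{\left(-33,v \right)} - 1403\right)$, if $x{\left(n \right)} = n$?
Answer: $\frac{10844}{9} \approx 1204.9$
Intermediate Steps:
$Q{\left(J,H \right)} = - 6 J$
$\frac{1}{x{\left(-9 \right)}} - \left(Q{\left(-33,v \right)} - 1403\right) = \frac{1}{-9} - \left(\left(-6\right) \left(-33\right) - 1403\right) = - \frac{1}{9} - \left(198 - 1403\right) = - \frac{1}{9} - -1205 = - \frac{1}{9} + 1205 = \frac{10844}{9}$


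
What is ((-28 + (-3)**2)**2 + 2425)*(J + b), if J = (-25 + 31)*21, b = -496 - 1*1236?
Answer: -4474316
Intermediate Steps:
b = -1732 (b = -496 - 1236 = -1732)
J = 126 (J = 6*21 = 126)
((-28 + (-3)**2)**2 + 2425)*(J + b) = ((-28 + (-3)**2)**2 + 2425)*(126 - 1732) = ((-28 + 9)**2 + 2425)*(-1606) = ((-19)**2 + 2425)*(-1606) = (361 + 2425)*(-1606) = 2786*(-1606) = -4474316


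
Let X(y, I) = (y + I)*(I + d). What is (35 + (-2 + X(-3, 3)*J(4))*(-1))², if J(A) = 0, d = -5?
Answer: 1369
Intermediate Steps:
X(y, I) = (-5 + I)*(I + y) (X(y, I) = (y + I)*(I - 5) = (I + y)*(-5 + I) = (-5 + I)*(I + y))
(35 + (-2 + X(-3, 3)*J(4))*(-1))² = (35 + (-2 + (3² - 5*3 - 5*(-3) + 3*(-3))*0)*(-1))² = (35 + (-2 + (9 - 15 + 15 - 9)*0)*(-1))² = (35 + (-2 + 0*0)*(-1))² = (35 + (-2 + 0)*(-1))² = (35 - 2*(-1))² = (35 + 2)² = 37² = 1369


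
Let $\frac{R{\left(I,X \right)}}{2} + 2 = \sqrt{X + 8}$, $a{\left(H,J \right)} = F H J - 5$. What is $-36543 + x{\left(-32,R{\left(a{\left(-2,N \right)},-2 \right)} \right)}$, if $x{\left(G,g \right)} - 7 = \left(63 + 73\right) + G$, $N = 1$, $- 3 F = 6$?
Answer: $-36432$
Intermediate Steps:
$F = -2$ ($F = \left(- \frac{1}{3}\right) 6 = -2$)
$a{\left(H,J \right)} = -5 - 2 H J$ ($a{\left(H,J \right)} = - 2 H J - 5 = -5 - 2 H J$)
$R{\left(I,X \right)} = -4 + 2 \sqrt{8 + X}$ ($R{\left(I,X \right)} = -4 + 2 \sqrt{X + 8} = -4 + 2 \sqrt{8 + X}$)
$x{\left(G,g \right)} = 143 + G$ ($x{\left(G,g \right)} = 7 + \left(\left(63 + 73\right) + G\right) = 7 + \left(136 + G\right) = 143 + G$)
$-36543 + x{\left(-32,R{\left(a{\left(-2,N \right)},-2 \right)} \right)} = -36543 + \left(143 - 32\right) = -36543 + 111 = -36432$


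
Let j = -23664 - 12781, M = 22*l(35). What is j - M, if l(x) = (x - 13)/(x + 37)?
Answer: -656131/18 ≈ -36452.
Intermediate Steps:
l(x) = (-13 + x)/(37 + x)
M = 121/18 (M = 22*((-13 + 35)/(37 + 35)) = 22*(22/72) = 22*((1/72)*22) = 22*(11/36) = 121/18 ≈ 6.7222)
j = -36445
j - M = -36445 - 1*121/18 = -36445 - 121/18 = -656131/18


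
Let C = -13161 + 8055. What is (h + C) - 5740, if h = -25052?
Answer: -35898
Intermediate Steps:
C = -5106
(h + C) - 5740 = (-25052 - 5106) - 5740 = -30158 - 5740 = -35898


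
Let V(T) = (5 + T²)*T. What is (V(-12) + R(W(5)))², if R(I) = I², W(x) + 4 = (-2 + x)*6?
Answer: 2534464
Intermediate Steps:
W(x) = -16 + 6*x (W(x) = -4 + (-2 + x)*6 = -4 + (-12 + 6*x) = -16 + 6*x)
V(T) = T*(5 + T²)
(V(-12) + R(W(5)))² = (-12*(5 + (-12)²) + (-16 + 6*5)²)² = (-12*(5 + 144) + (-16 + 30)²)² = (-12*149 + 14²)² = (-1788 + 196)² = (-1592)² = 2534464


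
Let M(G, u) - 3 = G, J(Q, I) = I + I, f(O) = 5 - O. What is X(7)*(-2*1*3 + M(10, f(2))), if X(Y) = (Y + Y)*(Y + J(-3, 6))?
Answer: 1862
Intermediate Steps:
J(Q, I) = 2*I
M(G, u) = 3 + G
X(Y) = 2*Y*(12 + Y) (X(Y) = (Y + Y)*(Y + 2*6) = (2*Y)*(Y + 12) = (2*Y)*(12 + Y) = 2*Y*(12 + Y))
X(7)*(-2*1*3 + M(10, f(2))) = (2*7*(12 + 7))*(-2*1*3 + (3 + 10)) = (2*7*19)*(-2*3 + 13) = 266*(-6 + 13) = 266*7 = 1862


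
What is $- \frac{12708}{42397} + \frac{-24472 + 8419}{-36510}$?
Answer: $\frac{72209987}{515971490} \approx 0.13995$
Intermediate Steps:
$- \frac{12708}{42397} + \frac{-24472 + 8419}{-36510} = \left(-12708\right) \frac{1}{42397} - - \frac{5351}{12170} = - \frac{12708}{42397} + \frac{5351}{12170} = \frac{72209987}{515971490}$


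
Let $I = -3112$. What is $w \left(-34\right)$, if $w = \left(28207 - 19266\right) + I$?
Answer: $-198186$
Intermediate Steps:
$w = 5829$ ($w = \left(28207 - 19266\right) - 3112 = 8941 - 3112 = 5829$)
$w \left(-34\right) = 5829 \left(-34\right) = -198186$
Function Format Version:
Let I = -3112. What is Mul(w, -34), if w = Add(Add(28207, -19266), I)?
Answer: -198186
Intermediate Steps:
w = 5829 (w = Add(Add(28207, -19266), -3112) = Add(8941, -3112) = 5829)
Mul(w, -34) = Mul(5829, -34) = -198186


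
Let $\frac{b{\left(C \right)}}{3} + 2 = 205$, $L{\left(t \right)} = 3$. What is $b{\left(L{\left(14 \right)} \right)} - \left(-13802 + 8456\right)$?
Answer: $5955$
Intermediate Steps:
$b{\left(C \right)} = 609$ ($b{\left(C \right)} = -6 + 3 \cdot 205 = -6 + 615 = 609$)
$b{\left(L{\left(14 \right)} \right)} - \left(-13802 + 8456\right) = 609 - \left(-13802 + 8456\right) = 609 - -5346 = 609 + 5346 = 5955$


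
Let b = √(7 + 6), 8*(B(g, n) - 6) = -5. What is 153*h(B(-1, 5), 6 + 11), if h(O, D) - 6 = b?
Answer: 918 + 153*√13 ≈ 1469.6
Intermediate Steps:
B(g, n) = 43/8 (B(g, n) = 6 + (⅛)*(-5) = 6 - 5/8 = 43/8)
b = √13 ≈ 3.6056
h(O, D) = 6 + √13
153*h(B(-1, 5), 6 + 11) = 153*(6 + √13) = 918 + 153*√13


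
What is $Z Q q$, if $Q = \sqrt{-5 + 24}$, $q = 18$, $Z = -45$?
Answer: $- 810 \sqrt{19} \approx -3530.7$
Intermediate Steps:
$Q = \sqrt{19} \approx 4.3589$
$Z Q q = - 45 \sqrt{19} \cdot 18 = - 810 \sqrt{19}$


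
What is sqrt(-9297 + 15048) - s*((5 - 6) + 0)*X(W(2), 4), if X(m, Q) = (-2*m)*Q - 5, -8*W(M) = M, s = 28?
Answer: -84 + 9*sqrt(71) ≈ -8.1647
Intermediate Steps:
W(M) = -M/8
X(m, Q) = -5 - 2*Q*m (X(m, Q) = -2*Q*m - 5 = -5 - 2*Q*m)
sqrt(-9297 + 15048) - s*((5 - 6) + 0)*X(W(2), 4) = sqrt(-9297 + 15048) - 28*((5 - 6) + 0)*(-5 - 2*4*(-1/8*2)) = sqrt(5751) - 28*(-1 + 0)*(-5 - 2*4*(-1/4)) = 9*sqrt(71) - 28*(-1)*(-5 + 2) = 9*sqrt(71) - (-28)*(-3) = 9*sqrt(71) - 1*84 = 9*sqrt(71) - 84 = -84 + 9*sqrt(71)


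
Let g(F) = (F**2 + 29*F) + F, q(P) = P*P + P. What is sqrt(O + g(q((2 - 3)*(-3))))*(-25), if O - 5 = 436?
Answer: -75*sqrt(105) ≈ -768.52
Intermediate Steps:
q(P) = P + P**2 (q(P) = P**2 + P = P + P**2)
O = 441 (O = 5 + 436 = 441)
g(F) = F**2 + 30*F
sqrt(O + g(q((2 - 3)*(-3))))*(-25) = sqrt(441 + (((2 - 3)*(-3))*(1 + (2 - 3)*(-3)))*(30 + ((2 - 3)*(-3))*(1 + (2 - 3)*(-3))))*(-25) = sqrt(441 + ((-1*(-3))*(1 - 1*(-3)))*(30 + (-1*(-3))*(1 - 1*(-3))))*(-25) = sqrt(441 + (3*(1 + 3))*(30 + 3*(1 + 3)))*(-25) = sqrt(441 + (3*4)*(30 + 3*4))*(-25) = sqrt(441 + 12*(30 + 12))*(-25) = sqrt(441 + 12*42)*(-25) = sqrt(441 + 504)*(-25) = sqrt(945)*(-25) = (3*sqrt(105))*(-25) = -75*sqrt(105)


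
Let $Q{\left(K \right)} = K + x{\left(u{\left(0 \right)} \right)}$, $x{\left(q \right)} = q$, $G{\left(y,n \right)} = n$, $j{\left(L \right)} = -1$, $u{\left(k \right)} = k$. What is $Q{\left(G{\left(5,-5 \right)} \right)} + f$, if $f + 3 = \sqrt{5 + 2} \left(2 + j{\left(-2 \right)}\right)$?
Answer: $-8 + \sqrt{7} \approx -5.3542$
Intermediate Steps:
$Q{\left(K \right)} = K$ ($Q{\left(K \right)} = K + 0 = K$)
$f = -3 + \sqrt{7}$ ($f = -3 + \sqrt{5 + 2} \left(2 - 1\right) = -3 + \sqrt{7} \cdot 1 = -3 + \sqrt{7} \approx -0.35425$)
$Q{\left(G{\left(5,-5 \right)} \right)} + f = -5 - \left(3 - \sqrt{7}\right) = -8 + \sqrt{7}$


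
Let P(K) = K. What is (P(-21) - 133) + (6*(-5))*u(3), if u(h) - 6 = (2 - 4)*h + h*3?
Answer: -424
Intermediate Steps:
u(h) = 6 + h (u(h) = 6 + ((2 - 4)*h + h*3) = 6 + (-2*h + 3*h) = 6 + h)
(P(-21) - 133) + (6*(-5))*u(3) = (-21 - 133) + (6*(-5))*(6 + 3) = -154 - 30*9 = -154 - 270 = -424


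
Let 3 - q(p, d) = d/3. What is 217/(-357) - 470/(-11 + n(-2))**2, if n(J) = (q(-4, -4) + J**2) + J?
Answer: -110903/4998 ≈ -22.189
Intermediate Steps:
q(p, d) = 3 - d/3
n(J) = 13/3 + J + J**2 (n(J) = ((3 - 1/3*(-4)) + J**2) + J = ((3 + 4/3) + J**2) + J = (13/3 + J**2) + J = 13/3 + J + J**2)
217/(-357) - 470/(-11 + n(-2))**2 = 217/(-357) - 470/(-11 + (13/3 - 2 + (-2)**2))**2 = 217*(-1/357) - 470/(-11 + (13/3 - 2 + 4))**2 = -31/51 - 470/(-11 + 19/3)**2 = -31/51 - 470/((-14/3)**2) = -31/51 - 470/196/9 = -31/51 - 470*9/196 = -31/51 - 2115/98 = -110903/4998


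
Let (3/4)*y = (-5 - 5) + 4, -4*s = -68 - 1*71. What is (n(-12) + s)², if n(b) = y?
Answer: 11449/16 ≈ 715.56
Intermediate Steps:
s = 139/4 (s = -(-68 - 1*71)/4 = -(-68 - 71)/4 = -¼*(-139) = 139/4 ≈ 34.750)
y = -8 (y = 4*((-5 - 5) + 4)/3 = 4*(-10 + 4)/3 = (4/3)*(-6) = -8)
n(b) = -8
(n(-12) + s)² = (-8 + 139/4)² = (107/4)² = 11449/16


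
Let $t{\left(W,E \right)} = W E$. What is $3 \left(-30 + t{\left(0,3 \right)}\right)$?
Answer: $-90$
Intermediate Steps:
$t{\left(W,E \right)} = E W$
$3 \left(-30 + t{\left(0,3 \right)}\right) = 3 \left(-30 + 3 \cdot 0\right) = 3 \left(-30 + 0\right) = 3 \left(-30\right) = -90$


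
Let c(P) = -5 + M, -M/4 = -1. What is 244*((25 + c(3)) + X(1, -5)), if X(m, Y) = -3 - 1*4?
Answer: 4148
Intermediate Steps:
M = 4 (M = -4*(-1) = 4)
X(m, Y) = -7 (X(m, Y) = -3 - 4 = -7)
c(P) = -1 (c(P) = -5 + 4 = -1)
244*((25 + c(3)) + X(1, -5)) = 244*((25 - 1) - 7) = 244*(24 - 7) = 244*17 = 4148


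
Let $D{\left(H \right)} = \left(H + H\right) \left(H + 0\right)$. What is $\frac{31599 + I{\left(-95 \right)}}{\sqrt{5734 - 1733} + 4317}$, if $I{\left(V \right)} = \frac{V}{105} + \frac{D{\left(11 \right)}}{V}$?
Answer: $\frac{45352328401}{6195302260} - \frac{31516559 \sqrt{4001}}{18585906780} \approx 7.2132$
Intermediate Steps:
$D{\left(H \right)} = 2 H^{2}$ ($D{\left(H \right)} = 2 H H = 2 H^{2}$)
$I{\left(V \right)} = \frac{242}{V} + \frac{V}{105}$ ($I{\left(V \right)} = \frac{V}{105} + \frac{2 \cdot 11^{2}}{V} = V \frac{1}{105} + \frac{2 \cdot 121}{V} = \frac{V}{105} + \frac{242}{V} = \frac{242}{V} + \frac{V}{105}$)
$\frac{31599 + I{\left(-95 \right)}}{\sqrt{5734 - 1733} + 4317} = \frac{31599 + \left(\frac{242}{-95} + \frac{1}{105} \left(-95\right)\right)}{\sqrt{5734 - 1733} + 4317} = \frac{31599 + \left(242 \left(- \frac{1}{95}\right) - \frac{19}{21}\right)}{\sqrt{4001} + 4317} = \frac{31599 - \frac{6887}{1995}}{4317 + \sqrt{4001}} = \frac{63033118}{1995 \left(4317 + \sqrt{4001}\right)}$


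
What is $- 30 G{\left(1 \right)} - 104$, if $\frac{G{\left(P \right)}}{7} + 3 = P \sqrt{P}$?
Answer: $316$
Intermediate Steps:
$G{\left(P \right)} = -21 + 7 P^{\frac{3}{2}}$ ($G{\left(P \right)} = -21 + 7 P \sqrt{P} = -21 + 7 P^{\frac{3}{2}}$)
$- 30 G{\left(1 \right)} - 104 = - 30 \left(-21 + 7 \cdot 1^{\frac{3}{2}}\right) - 104 = - 30 \left(-21 + 7 \cdot 1\right) - 104 = - 30 \left(-21 + 7\right) - 104 = \left(-30\right) \left(-14\right) - 104 = 420 - 104 = 316$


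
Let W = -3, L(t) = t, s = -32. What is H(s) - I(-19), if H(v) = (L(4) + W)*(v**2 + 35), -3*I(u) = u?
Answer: 3158/3 ≈ 1052.7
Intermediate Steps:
I(u) = -u/3
H(v) = 35 + v**2 (H(v) = (4 - 3)*(v**2 + 35) = 1*(35 + v**2) = 35 + v**2)
H(s) - I(-19) = (35 + (-32)**2) - (-1)*(-19)/3 = (35 + 1024) - 1*19/3 = 1059 - 19/3 = 3158/3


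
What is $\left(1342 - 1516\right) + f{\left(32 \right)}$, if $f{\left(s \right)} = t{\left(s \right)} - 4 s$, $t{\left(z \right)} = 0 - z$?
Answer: $-334$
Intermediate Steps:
$t{\left(z \right)} = - z$
$f{\left(s \right)} = - 5 s$ ($f{\left(s \right)} = - s - 4 s = - 5 s$)
$\left(1342 - 1516\right) + f{\left(32 \right)} = \left(1342 - 1516\right) - 160 = -174 - 160 = -334$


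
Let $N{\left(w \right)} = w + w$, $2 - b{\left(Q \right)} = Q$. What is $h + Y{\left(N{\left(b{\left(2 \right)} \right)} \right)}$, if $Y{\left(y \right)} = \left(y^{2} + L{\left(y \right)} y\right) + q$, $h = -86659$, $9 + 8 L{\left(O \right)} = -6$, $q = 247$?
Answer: $-86412$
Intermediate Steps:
$b{\left(Q \right)} = 2 - Q$
$L{\left(O \right)} = - \frac{15}{8}$ ($L{\left(O \right)} = - \frac{9}{8} + \frac{1}{8} \left(-6\right) = - \frac{9}{8} - \frac{3}{4} = - \frac{15}{8}$)
$N{\left(w \right)} = 2 w$
$Y{\left(y \right)} = 247 + y^{2} - \frac{15 y}{8}$ ($Y{\left(y \right)} = \left(y^{2} - \frac{15 y}{8}\right) + 247 = 247 + y^{2} - \frac{15 y}{8}$)
$h + Y{\left(N{\left(b{\left(2 \right)} \right)} \right)} = -86659 + \left(247 + \left(2 \left(2 - 2\right)\right)^{2} - \frac{15 \cdot 2 \left(2 - 2\right)}{8}\right) = -86659 + \left(247 + \left(2 \cdot 0\right)^{2} - \frac{15 \cdot 2 \cdot 0}{8}\right) = -86659 + \left(247 + 0^{2} - 0\right) = -86659 + \left(247 + 0 + 0\right) = -86659 + 247 = -86412$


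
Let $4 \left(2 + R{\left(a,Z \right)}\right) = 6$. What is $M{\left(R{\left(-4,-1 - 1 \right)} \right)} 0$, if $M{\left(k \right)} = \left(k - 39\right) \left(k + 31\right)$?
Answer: $0$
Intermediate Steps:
$R{\left(a,Z \right)} = - \frac{1}{2}$ ($R{\left(a,Z \right)} = -2 + \frac{1}{4} \cdot 6 = -2 + \frac{3}{2} = - \frac{1}{2}$)
$M{\left(k \right)} = \left(-39 + k\right) \left(31 + k\right)$
$M{\left(R{\left(-4,-1 - 1 \right)} \right)} 0 = \left(-1209 + \left(- \frac{1}{2}\right)^{2} - -4\right) 0 = \left(-1209 + \frac{1}{4} + 4\right) 0 = \left(- \frac{4819}{4}\right) 0 = 0$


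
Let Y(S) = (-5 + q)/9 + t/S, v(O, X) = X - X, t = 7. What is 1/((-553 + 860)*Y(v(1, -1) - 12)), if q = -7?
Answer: -12/7061 ≈ -0.0016995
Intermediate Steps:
v(O, X) = 0
Y(S) = -4/3 + 7/S (Y(S) = (-5 - 7)/9 + 7/S = -12*⅑ + 7/S = -4/3 + 7/S)
1/((-553 + 860)*Y(v(1, -1) - 12)) = 1/((-553 + 860)*(-4/3 + 7/(0 - 12))) = 1/(307*(-4/3 + 7/(-12))) = 1/(307*(-4/3 + 7*(-1/12))) = 1/(307*(-4/3 - 7/12)) = 1/(307*(-23/12)) = 1/(-7061/12) = -12/7061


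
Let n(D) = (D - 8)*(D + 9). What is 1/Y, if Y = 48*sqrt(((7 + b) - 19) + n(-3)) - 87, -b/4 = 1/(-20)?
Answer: -145/311367 - 16*I*sqrt(1945)/311367 ≈ -0.00046569 - 0.0022662*I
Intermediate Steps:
n(D) = (-8 + D)*(9 + D)
b = 1/5 (b = -4/(-20) = -4*(-1/20) = 1/5 ≈ 0.20000)
Y = -87 + 48*I*sqrt(1945)/5 (Y = 48*sqrt(((7 + 1/5) - 19) + (-72 - 3 + (-3)**2)) - 87 = 48*sqrt((36/5 - 19) + (-72 - 3 + 9)) - 87 = 48*sqrt(-59/5 - 66) - 87 = 48*sqrt(-389/5) - 87 = 48*(I*sqrt(1945)/5) - 87 = 48*I*sqrt(1945)/5 - 87 = -87 + 48*I*sqrt(1945)/5 ≈ -87.0 + 423.38*I)
1/Y = 1/(-87 + 48*I*sqrt(1945)/5)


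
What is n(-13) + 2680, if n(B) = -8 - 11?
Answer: 2661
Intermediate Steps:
n(B) = -19
n(-13) + 2680 = -19 + 2680 = 2661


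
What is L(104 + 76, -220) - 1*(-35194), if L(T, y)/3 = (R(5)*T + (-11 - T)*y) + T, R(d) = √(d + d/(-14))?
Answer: 161794 + 270*√910/7 ≈ 1.6296e+5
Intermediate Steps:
R(d) = √182*√d/14 (R(d) = √(d + d*(-1/14)) = √(d - d/14) = √(13*d/14) = √182*√d/14)
L(T, y) = 3*T + 3*y*(-11 - T) + 3*T*√910/14 (L(T, y) = 3*(((√182*√5/14)*T + (-11 - T)*y) + T) = 3*(((√910/14)*T + y*(-11 - T)) + T) = 3*((T*√910/14 + y*(-11 - T)) + T) = 3*((y*(-11 - T) + T*√910/14) + T) = 3*(T + y*(-11 - T) + T*√910/14) = 3*T + 3*y*(-11 - T) + 3*T*√910/14)
L(104 + 76, -220) - 1*(-35194) = (-33*(-220) + 3*(104 + 76) - 3*(104 + 76)*(-220) + 3*(104 + 76)*√910/14) - 1*(-35194) = (7260 + 3*180 - 3*180*(-220) + (3/14)*180*√910) + 35194 = (7260 + 540 + 118800 + 270*√910/7) + 35194 = (126600 + 270*√910/7) + 35194 = 161794 + 270*√910/7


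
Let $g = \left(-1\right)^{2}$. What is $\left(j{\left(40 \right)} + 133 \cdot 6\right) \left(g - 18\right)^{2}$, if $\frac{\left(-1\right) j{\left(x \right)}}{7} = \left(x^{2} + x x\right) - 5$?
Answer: $-6232863$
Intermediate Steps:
$j{\left(x \right)} = 35 - 14 x^{2}$ ($j{\left(x \right)} = - 7 \left(\left(x^{2} + x x\right) - 5\right) = - 7 \left(\left(x^{2} + x^{2}\right) - 5\right) = - 7 \left(2 x^{2} - 5\right) = - 7 \left(-5 + 2 x^{2}\right) = 35 - 14 x^{2}$)
$g = 1$
$\left(j{\left(40 \right)} + 133 \cdot 6\right) \left(g - 18\right)^{2} = \left(\left(35 - 14 \cdot 40^{2}\right) + 133 \cdot 6\right) \left(1 - 18\right)^{2} = \left(\left(35 - 22400\right) + 798\right) \left(-17\right)^{2} = \left(\left(35 - 22400\right) + 798\right) 289 = \left(-22365 + 798\right) 289 = \left(-21567\right) 289 = -6232863$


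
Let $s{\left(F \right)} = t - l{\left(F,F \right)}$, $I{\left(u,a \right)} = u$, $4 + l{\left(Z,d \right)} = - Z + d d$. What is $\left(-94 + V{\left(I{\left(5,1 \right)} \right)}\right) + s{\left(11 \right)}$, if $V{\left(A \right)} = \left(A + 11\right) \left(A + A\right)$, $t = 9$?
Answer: $-31$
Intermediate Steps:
$l{\left(Z,d \right)} = -4 + d^{2} - Z$ ($l{\left(Z,d \right)} = -4 - \left(Z - d d\right) = -4 - \left(Z - d^{2}\right) = -4 + d^{2} - Z$)
$V{\left(A \right)} = 2 A \left(11 + A\right)$ ($V{\left(A \right)} = \left(11 + A\right) 2 A = 2 A \left(11 + A\right)$)
$s{\left(F \right)} = 13 + F - F^{2}$ ($s{\left(F \right)} = 9 - \left(-4 + F^{2} - F\right) = 9 + \left(4 + F - F^{2}\right) = 13 + F - F^{2}$)
$\left(-94 + V{\left(I{\left(5,1 \right)} \right)}\right) + s{\left(11 \right)} = \left(-94 + 2 \cdot 5 \left(11 + 5\right)\right) + \left(13 + 11 - 11^{2}\right) = \left(-94 + 2 \cdot 5 \cdot 16\right) + \left(13 + 11 - 121\right) = \left(-94 + 160\right) + \left(13 + 11 - 121\right) = 66 - 97 = -31$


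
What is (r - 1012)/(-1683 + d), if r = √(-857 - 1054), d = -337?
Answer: 253/505 - 7*I*√39/2020 ≈ 0.50099 - 0.021641*I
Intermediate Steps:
r = 7*I*√39 (r = √(-1911) = 7*I*√39 ≈ 43.715*I)
(r - 1012)/(-1683 + d) = (7*I*√39 - 1012)/(-1683 - 337) = (-1012 + 7*I*√39)/(-2020) = (-1012 + 7*I*√39)*(-1/2020) = 253/505 - 7*I*√39/2020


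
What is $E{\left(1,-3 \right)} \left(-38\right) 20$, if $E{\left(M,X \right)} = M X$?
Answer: $2280$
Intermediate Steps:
$E{\left(1,-3 \right)} \left(-38\right) 20 = 1 \left(-3\right) \left(-38\right) 20 = \left(-3\right) \left(-38\right) 20 = 114 \cdot 20 = 2280$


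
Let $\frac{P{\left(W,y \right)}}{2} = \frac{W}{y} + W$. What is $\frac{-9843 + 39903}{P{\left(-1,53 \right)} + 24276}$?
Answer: $\frac{26553}{21442} \approx 1.2384$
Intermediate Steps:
$P{\left(W,y \right)} = 2 W + \frac{2 W}{y}$ ($P{\left(W,y \right)} = 2 \left(\frac{W}{y} + W\right) = 2 \left(W + \frac{W}{y}\right) = 2 W + \frac{2 W}{y}$)
$\frac{-9843 + 39903}{P{\left(-1,53 \right)} + 24276} = \frac{-9843 + 39903}{2 \left(-1\right) \frac{1}{53} \left(1 + 53\right) + 24276} = \frac{30060}{2 \left(-1\right) \frac{1}{53} \cdot 54 + 24276} = \frac{30060}{- \frac{108}{53} + 24276} = \frac{30060}{\frac{1286520}{53}} = 30060 \cdot \frac{53}{1286520} = \frac{26553}{21442}$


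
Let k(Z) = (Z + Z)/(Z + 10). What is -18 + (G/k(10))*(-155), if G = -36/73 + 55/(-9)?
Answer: 660719/657 ≈ 1005.7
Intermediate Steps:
G = -4339/657 (G = -36*1/73 + 55*(-⅑) = -36/73 - 55/9 = -4339/657 ≈ -6.6043)
k(Z) = 2*Z/(10 + Z) (k(Z) = (2*Z)/(10 + Z) = 2*Z/(10 + Z))
-18 + (G/k(10))*(-155) = -18 - 4339/(657*1)*(-155) = -18 - 4339/657/1*(-155) = -18 - 4339/657*1*(-155) = -18 - 4339/657*(-155) = -18 + 672545/657 = 660719/657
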